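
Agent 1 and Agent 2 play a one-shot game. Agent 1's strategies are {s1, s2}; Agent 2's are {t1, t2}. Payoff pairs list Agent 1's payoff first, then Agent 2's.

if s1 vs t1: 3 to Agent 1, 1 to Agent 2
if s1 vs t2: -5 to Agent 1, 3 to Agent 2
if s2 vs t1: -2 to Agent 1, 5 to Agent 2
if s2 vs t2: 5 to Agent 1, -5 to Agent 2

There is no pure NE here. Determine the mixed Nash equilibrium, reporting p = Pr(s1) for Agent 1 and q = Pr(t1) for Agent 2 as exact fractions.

Each player's mixing probability is pinned down by making the *other* player indifferent.
Agent 2 indifferent between t1 and t2: p·1 + (1−p)·5 = p·3 + (1−p)·(-5) ⟹ 5 + (-4)p = (-5) + 8p ⟹ p = 5/6.
Agent 1 indifferent between s1 and s2: q·3 + (1−q)·(-5) = q·(-2) + (1−q)·5 ⟹ (-5) + 8q = 5 + (-7)q ⟹ q = 2/3.

p = 5/6, q = 2/3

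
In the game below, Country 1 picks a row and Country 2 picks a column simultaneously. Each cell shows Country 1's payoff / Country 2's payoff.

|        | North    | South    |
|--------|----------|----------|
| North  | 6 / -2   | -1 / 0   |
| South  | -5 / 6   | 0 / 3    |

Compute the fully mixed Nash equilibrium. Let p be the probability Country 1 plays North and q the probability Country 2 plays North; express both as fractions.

Each player's mixing probability is pinned down by making the *other* player indifferent.
Country 2 indifferent between North and South: p·(-2) + (1−p)·6 = p·0 + (1−p)·3 ⟹ 6 + (-8)p = 3 + (-3)p ⟹ p = 3/5.
Country 1 indifferent between North and South: q·6 + (1−q)·(-1) = q·(-5) + (1−q)·0 ⟹ (-1) + 7q = 0 + (-5)q ⟹ q = 1/12.

p = 3/5, q = 1/12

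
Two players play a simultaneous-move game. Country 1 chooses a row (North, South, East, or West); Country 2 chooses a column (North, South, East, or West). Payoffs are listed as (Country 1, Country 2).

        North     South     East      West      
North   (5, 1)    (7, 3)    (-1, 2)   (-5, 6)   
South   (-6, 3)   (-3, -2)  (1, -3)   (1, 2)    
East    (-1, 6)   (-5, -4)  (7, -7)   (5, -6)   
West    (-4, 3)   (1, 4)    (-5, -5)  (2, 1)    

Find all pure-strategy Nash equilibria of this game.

There is no pure-strategy Nash equilibrium

Find each player's best response to every opponent strategy; NE are the intersections.
Country 1's best responses — vs North: North (payoff 5); vs South: North (payoff 7); vs East: East (payoff 7); vs West: East (payoff 5).
Country 2's best responses — vs North: West (payoff 6); vs South: North (payoff 3); vs East: North (payoff 6); vs West: South (payoff 4).
No cell has both players best-responding. For instance, Country 1's best reply to North is North, but against North Country 2 prefers West over North.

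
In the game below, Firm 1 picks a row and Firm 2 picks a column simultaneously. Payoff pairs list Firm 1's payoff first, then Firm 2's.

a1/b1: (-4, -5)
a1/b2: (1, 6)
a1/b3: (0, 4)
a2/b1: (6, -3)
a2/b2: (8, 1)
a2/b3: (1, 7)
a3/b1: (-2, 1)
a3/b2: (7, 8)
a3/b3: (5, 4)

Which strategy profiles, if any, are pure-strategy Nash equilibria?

There is no pure-strategy Nash equilibrium

Check mutual best responses: a cell is a NE iff neither player can gain by unilaterally deviating.
Firm 1's best responses — vs b1: a2 (payoff 6); vs b2: a2 (payoff 8); vs b3: a3 (payoff 5).
Firm 2's best responses — vs a1: b2 (payoff 6); vs a2: b3 (payoff 7); vs a3: b2 (payoff 8).
No cell has both players best-responding. For instance, Firm 1's best reply to b3 is a3, but against a3 Firm 2 prefers b2 over b3.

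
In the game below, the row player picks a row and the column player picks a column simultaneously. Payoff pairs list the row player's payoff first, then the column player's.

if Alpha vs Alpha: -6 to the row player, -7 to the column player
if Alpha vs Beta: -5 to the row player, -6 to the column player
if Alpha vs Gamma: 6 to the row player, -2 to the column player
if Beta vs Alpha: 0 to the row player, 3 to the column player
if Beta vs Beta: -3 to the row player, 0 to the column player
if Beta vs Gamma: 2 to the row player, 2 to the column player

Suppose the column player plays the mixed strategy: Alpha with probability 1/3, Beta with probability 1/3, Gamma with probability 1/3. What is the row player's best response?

Beta

The row player's best reply maximizes expected payoff against the mix.
Alpha: (1/3)·(-6) + (1/3)·(-5) + (1/3)·6 = -5/3
Beta: (1/3)·0 + (1/3)·(-3) + (1/3)·2 = -1/3
Highest expected payoff is -1/3, from Beta.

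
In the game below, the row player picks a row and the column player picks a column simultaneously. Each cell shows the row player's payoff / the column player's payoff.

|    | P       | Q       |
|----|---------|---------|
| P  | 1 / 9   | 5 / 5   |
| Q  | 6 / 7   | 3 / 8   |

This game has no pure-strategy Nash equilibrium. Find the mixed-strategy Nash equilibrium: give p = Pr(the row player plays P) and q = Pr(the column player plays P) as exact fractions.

p = 1/5, q = 2/7

In a mixed NE each player is indifferent between their pure strategies, so the opponent's mix sets the indifference.
The column player indifferent between P and Q: p·9 + (1−p)·7 = p·5 + (1−p)·8 ⟹ 7 + 2p = 8 + (-3)p ⟹ p = 1/5.
The row player indifferent between P and Q: q·1 + (1−q)·5 = q·6 + (1−q)·3 ⟹ 5 + (-4)q = 3 + 3q ⟹ q = 2/7.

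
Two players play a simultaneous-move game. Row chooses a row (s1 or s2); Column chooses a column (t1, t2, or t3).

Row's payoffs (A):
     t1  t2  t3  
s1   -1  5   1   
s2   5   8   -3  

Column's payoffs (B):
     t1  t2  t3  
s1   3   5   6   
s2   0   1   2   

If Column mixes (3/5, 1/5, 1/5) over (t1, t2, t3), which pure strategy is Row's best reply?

s2

Compute Row's expected payoff from each pure strategy against the given mix.
s1: (3/5)·(-1) + (1/5)·5 + (1/5)·1 = 3/5
s2: (3/5)·5 + (1/5)·8 + (1/5)·(-3) = 4
Highest expected payoff is 4, from s2.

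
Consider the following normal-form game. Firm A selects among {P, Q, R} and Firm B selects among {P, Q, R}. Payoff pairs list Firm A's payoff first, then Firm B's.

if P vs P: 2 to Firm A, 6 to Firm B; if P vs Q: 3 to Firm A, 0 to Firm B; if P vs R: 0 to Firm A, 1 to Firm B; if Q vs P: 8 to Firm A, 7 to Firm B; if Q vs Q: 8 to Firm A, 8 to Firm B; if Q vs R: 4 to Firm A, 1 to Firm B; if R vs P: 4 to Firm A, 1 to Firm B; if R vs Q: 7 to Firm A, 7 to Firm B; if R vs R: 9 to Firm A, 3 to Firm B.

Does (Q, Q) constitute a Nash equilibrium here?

Yes

Holding Firm B at Q: Firm A gets 8 from Q, versus 3 from P, 7 from R. No profitable deviation for Firm A.
Holding Firm A at Q: Firm B gets 8 from Q, versus 7 from P, 1 from R. No profitable deviation for Firm B either.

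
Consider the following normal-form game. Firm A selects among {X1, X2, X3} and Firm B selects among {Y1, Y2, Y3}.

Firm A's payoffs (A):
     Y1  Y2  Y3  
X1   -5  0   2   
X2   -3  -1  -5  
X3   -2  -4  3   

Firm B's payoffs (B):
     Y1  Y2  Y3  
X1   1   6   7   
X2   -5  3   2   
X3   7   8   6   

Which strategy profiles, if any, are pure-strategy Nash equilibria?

Check mutual best responses: a cell is a NE iff neither player can gain by unilaterally deviating.
Firm A's best responses — vs Y1: X3 (payoff -2); vs Y2: X1 (payoff 0); vs Y3: X3 (payoff 3).
Firm B's best responses — vs X1: Y3 (payoff 7); vs X2: Y2 (payoff 3); vs X3: Y2 (payoff 8).
No cell has both players best-responding. For instance, Firm A's best reply to Y1 is X3, but against X3 Firm B prefers Y2 over Y1.

None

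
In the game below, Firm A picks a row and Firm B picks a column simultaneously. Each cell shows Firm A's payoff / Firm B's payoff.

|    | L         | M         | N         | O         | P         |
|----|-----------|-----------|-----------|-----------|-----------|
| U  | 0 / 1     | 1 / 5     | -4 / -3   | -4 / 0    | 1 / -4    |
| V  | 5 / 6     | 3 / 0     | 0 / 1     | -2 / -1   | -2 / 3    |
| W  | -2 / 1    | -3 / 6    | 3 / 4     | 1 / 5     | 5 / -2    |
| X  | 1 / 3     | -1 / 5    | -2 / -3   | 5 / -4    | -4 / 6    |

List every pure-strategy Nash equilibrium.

Check mutual best responses: a cell is a NE iff neither player can gain by unilaterally deviating.
Firm A's best responses — vs L: V (payoff 5); vs M: V (payoff 3); vs N: W (payoff 3); vs O: X (payoff 5); vs P: W (payoff 5).
Firm B's best responses — vs U: M (payoff 5); vs V: L (payoff 6); vs W: M (payoff 6); vs X: P (payoff 6).
The only mutual best response is (V, L); neither player gains by switching there.

(V, L)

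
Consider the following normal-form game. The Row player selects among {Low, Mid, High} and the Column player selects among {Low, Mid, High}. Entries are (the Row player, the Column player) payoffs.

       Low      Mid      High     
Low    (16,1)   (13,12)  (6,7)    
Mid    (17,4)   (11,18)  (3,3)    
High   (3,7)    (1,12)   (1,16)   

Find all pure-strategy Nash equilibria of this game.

Check mutual best responses: a cell is a NE iff neither player can gain by unilaterally deviating.
The Row player's best responses — vs Low: Mid (payoff 17); vs Mid: Low (payoff 13); vs High: Low (payoff 6).
The Column player's best responses — vs Low: Mid (payoff 12); vs Mid: Mid (payoff 18); vs High: High (payoff 16).
The only mutual best response is (Low, Mid); neither player gains by switching there.

(Low, Mid)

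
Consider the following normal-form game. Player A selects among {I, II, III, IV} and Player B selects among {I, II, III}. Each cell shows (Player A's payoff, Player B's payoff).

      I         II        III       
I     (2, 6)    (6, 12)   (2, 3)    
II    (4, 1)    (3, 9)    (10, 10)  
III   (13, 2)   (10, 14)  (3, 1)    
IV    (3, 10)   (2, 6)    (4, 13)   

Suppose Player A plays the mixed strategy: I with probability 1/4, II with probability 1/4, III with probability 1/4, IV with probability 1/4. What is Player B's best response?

Player B's best reply maximizes expected payoff against the mix.
I: (1/4)·6 + (1/4)·1 + (1/4)·2 + (1/4)·10 = 19/4
II: (1/4)·12 + (1/4)·9 + (1/4)·14 + (1/4)·6 = 41/4
III: (1/4)·3 + (1/4)·10 + (1/4)·1 + (1/4)·13 = 27/4
Highest expected payoff is 41/4, from II.

II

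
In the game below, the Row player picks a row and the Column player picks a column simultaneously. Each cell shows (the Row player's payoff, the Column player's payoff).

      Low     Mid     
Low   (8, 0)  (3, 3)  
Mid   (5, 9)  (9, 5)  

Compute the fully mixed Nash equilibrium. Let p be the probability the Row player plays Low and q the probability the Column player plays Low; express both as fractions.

Each player's mixing probability is pinned down by making the *other* player indifferent.
The Column player indifferent between Low and Mid: p·0 + (1−p)·9 = p·3 + (1−p)·5 ⟹ 9 + (-9)p = 5 + (-2)p ⟹ p = 4/7.
The Row player indifferent between Low and Mid: q·8 + (1−q)·3 = q·5 + (1−q)·9 ⟹ 3 + 5q = 9 + (-4)q ⟹ q = 2/3.

p = 4/7, q = 2/3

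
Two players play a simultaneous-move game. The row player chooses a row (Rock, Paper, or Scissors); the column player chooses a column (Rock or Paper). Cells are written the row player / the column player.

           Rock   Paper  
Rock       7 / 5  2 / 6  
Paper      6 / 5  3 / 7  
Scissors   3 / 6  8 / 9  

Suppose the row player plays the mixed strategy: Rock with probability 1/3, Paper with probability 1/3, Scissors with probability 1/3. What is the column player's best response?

Compute the column player's expected payoff from each pure strategy against the given mix.
Rock: (1/3)·5 + (1/3)·5 + (1/3)·6 = 16/3
Paper: (1/3)·6 + (1/3)·7 + (1/3)·9 = 22/3
Highest expected payoff is 22/3, from Paper.

Paper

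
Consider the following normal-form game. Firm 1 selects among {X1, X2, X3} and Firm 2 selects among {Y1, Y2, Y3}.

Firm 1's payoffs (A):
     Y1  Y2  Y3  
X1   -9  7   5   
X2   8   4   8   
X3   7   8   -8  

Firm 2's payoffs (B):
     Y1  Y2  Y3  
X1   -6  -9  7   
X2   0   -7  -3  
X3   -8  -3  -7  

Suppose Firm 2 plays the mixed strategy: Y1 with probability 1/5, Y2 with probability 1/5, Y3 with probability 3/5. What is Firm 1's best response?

X2

Firm 1's best reply maximizes expected payoff against the mix.
X1: (1/5)·(-9) + (1/5)·7 + (3/5)·5 = 13/5
X2: (1/5)·8 + (1/5)·4 + (3/5)·8 = 36/5
X3: (1/5)·7 + (1/5)·8 + (3/5)·(-8) = -9/5
Highest expected payoff is 36/5, from X2.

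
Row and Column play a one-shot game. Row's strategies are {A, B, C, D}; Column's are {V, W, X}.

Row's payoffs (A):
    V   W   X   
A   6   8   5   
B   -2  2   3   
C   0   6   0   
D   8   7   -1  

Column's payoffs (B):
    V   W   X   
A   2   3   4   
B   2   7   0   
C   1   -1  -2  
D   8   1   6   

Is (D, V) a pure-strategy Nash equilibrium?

Yes

Holding Column at V: Row gets 8 from D, versus 6 from A, -2 from B, 0 from C. No profitable deviation for Row.
Holding Row at D: Column gets 8 from V, versus 1 from W, 6 from X. No profitable deviation for Column either.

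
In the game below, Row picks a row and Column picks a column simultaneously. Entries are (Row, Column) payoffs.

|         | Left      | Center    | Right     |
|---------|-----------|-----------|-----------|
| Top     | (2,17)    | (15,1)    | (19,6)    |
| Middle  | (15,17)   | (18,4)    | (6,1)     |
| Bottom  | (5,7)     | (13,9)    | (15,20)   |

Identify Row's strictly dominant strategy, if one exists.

A strategy is strictly dominant if it gives Row a strictly higher payoff than every other strategy, against every choice by the opponent.
Top is not dominant: against Left, Middle gives 15 > 2.
Middle is not dominant: against Right, Top gives 19 > 6.
Bottom is not dominant: against Left, Middle gives 15 > 5.
No single strategy is best against every opponent action.

No strictly dominant strategy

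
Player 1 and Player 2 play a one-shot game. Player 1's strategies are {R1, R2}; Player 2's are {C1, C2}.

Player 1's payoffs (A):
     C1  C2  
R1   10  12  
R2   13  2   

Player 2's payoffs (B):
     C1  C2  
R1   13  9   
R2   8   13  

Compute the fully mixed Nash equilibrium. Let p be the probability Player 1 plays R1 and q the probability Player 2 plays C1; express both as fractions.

p = 5/9, q = 10/13

In a mixed NE each player is indifferent between their pure strategies, so the opponent's mix sets the indifference.
Player 2 indifferent between C1 and C2: p·13 + (1−p)·8 = p·9 + (1−p)·13 ⟹ 8 + 5p = 13 + (-4)p ⟹ p = 5/9.
Player 1 indifferent between R1 and R2: q·10 + (1−q)·12 = q·13 + (1−q)·2 ⟹ 12 + (-2)q = 2 + 11q ⟹ q = 10/13.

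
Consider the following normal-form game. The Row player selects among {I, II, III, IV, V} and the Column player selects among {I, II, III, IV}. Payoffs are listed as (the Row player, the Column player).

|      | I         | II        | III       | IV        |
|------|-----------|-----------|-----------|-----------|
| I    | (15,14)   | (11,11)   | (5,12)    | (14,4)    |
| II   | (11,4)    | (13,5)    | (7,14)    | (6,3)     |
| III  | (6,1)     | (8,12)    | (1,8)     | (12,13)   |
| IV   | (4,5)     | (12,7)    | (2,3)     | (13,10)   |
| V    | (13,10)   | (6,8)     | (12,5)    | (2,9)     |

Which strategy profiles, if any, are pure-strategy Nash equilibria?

(I, I)

A profile is a Nash equilibrium when each player is best-responding to the other.
The Row player's best responses — vs I: I (payoff 15); vs II: II (payoff 13); vs III: V (payoff 12); vs IV: I (payoff 14).
The Column player's best responses — vs I: I (payoff 14); vs II: III (payoff 14); vs III: IV (payoff 13); vs IV: IV (payoff 10); vs V: I (payoff 10).
The only mutual best response is (I, I); neither player gains by switching there.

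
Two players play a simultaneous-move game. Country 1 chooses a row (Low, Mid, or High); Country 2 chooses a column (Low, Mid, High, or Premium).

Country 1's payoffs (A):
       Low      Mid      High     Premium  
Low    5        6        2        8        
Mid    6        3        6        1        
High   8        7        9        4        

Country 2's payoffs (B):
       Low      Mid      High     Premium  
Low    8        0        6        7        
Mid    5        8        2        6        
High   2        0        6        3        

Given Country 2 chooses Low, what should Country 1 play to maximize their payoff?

High

With Country 2 fixed at Low, Country 1's payoffs are: Low → 5, Mid → 6, High → 8.
The maximum is 8, achieved by High.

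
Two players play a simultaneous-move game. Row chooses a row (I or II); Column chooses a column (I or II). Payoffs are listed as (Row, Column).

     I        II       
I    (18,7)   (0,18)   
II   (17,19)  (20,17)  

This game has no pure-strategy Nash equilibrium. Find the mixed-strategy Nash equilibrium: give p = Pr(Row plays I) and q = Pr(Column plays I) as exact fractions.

p = 2/13, q = 20/21

Each player's mixing probability is pinned down by making the *other* player indifferent.
Column indifferent between I and II: p·7 + (1−p)·19 = p·18 + (1−p)·17 ⟹ 19 + (-12)p = 17 + 1p ⟹ p = 2/13.
Row indifferent between I and II: q·18 + (1−q)·0 = q·17 + (1−q)·20 ⟹ 0 + 18q = 20 + (-3)q ⟹ q = 20/21.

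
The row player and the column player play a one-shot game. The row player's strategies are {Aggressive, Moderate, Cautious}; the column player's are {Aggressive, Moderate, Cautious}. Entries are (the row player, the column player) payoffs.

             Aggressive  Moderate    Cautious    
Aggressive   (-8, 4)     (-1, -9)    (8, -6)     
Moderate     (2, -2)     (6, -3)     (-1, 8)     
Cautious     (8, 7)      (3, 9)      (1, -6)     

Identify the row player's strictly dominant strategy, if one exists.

Check whether one of the row player's strategies beats all alternatives regardless of what the opponent does.
Aggressive is not dominant: against Aggressive, Moderate gives 2 > -8.
Moderate is not dominant: against Aggressive, Cautious gives 8 > 2.
Cautious is not dominant: against Moderate, Moderate gives 6 > 3.
No single strategy is best against every opponent action.

No strictly dominant strategy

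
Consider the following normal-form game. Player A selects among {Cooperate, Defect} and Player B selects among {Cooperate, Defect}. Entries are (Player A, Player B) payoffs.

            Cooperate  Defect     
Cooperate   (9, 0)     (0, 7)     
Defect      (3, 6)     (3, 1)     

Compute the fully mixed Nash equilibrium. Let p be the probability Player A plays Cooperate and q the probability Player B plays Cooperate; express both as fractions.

Each player's mixing probability is pinned down by making the *other* player indifferent.
Player B indifferent between Cooperate and Defect: p·0 + (1−p)·6 = p·7 + (1−p)·1 ⟹ 6 + (-6)p = 1 + 6p ⟹ p = 5/12.
Player A indifferent between Cooperate and Defect: q·9 + (1−q)·0 = q·3 + (1−q)·3 ⟹ 0 + 9q = 3 + 0q ⟹ q = 1/3.

p = 5/12, q = 1/3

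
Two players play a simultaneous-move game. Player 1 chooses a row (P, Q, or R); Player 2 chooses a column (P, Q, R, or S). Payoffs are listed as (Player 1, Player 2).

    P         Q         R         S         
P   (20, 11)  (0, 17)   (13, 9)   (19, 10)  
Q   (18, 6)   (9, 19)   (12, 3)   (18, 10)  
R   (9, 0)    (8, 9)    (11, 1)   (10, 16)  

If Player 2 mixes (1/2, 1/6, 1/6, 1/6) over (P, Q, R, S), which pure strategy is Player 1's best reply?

Player 1's best reply maximizes expected payoff against the mix.
P: (1/2)·20 + (1/6)·0 + (1/6)·13 + (1/6)·19 = 46/3
Q: (1/2)·18 + (1/6)·9 + (1/6)·12 + (1/6)·18 = 31/2
R: (1/2)·9 + (1/6)·8 + (1/6)·11 + (1/6)·10 = 28/3
Highest expected payoff is 31/2, from Q.

Q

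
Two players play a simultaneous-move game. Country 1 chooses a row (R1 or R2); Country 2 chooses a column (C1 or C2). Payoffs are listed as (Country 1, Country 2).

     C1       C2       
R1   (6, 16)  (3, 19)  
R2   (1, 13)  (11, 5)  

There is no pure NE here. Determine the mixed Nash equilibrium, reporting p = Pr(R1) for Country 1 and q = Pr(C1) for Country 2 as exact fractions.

p = 8/11, q = 8/13

In a mixed NE each player is indifferent between their pure strategies, so the opponent's mix sets the indifference.
Country 2 indifferent between C1 and C2: p·16 + (1−p)·13 = p·19 + (1−p)·5 ⟹ 13 + 3p = 5 + 14p ⟹ p = 8/11.
Country 1 indifferent between R1 and R2: q·6 + (1−q)·3 = q·1 + (1−q)·11 ⟹ 3 + 3q = 11 + (-10)q ⟹ q = 8/13.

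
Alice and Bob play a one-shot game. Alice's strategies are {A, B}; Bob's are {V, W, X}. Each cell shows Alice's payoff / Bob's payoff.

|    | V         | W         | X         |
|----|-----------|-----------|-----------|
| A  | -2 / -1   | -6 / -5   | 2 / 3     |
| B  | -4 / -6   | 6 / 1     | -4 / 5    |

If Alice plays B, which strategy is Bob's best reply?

X

With Alice fixed at B, Bob's payoffs are: V → -6, W → 1, X → 5.
The maximum is 5, achieved by X.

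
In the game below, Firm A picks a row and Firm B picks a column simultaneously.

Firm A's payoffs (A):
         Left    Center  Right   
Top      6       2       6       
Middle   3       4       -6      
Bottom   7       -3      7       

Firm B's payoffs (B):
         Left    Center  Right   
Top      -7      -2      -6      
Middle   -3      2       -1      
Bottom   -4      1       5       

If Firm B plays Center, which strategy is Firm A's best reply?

With Firm B fixed at Center, Firm A's payoffs are: Top → 2, Middle → 4, Bottom → -3.
The maximum is 4, achieved by Middle.

Middle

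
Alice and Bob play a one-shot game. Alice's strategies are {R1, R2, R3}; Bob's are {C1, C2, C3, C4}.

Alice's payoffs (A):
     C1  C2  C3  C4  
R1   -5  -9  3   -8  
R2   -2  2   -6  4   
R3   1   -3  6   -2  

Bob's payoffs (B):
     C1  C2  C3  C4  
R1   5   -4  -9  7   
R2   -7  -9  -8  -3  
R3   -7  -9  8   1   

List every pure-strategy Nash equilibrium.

A profile is a Nash equilibrium when each player is best-responding to the other.
Alice's best responses — vs C1: R3 (payoff 1); vs C2: R2 (payoff 2); vs C3: R3 (payoff 6); vs C4: R2 (payoff 4).
Bob's best responses — vs R1: C4 (payoff 7); vs R2: C4 (payoff -3); vs R3: C3 (payoff 8).
Mutual best responses occur at (R2, C4) and (R3, C3); at each, neither player gains by switching.

(R2, C4) and (R3, C3)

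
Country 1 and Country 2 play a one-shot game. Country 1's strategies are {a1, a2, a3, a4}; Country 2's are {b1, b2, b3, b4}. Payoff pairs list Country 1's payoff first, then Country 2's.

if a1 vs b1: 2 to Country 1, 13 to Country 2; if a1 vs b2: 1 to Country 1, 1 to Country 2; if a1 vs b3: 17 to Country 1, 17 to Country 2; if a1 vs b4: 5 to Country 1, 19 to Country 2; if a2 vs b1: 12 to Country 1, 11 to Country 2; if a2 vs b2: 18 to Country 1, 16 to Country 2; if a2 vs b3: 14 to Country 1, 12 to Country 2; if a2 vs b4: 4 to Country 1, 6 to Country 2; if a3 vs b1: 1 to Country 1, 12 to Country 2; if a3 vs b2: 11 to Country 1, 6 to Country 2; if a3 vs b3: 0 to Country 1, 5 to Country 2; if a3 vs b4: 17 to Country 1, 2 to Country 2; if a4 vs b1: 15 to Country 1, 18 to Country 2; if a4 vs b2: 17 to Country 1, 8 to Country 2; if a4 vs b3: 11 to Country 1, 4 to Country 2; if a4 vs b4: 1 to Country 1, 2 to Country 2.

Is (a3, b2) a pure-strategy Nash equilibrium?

Holding Country 2 at b2: Country 1 gets 11 from a3 but could get 18 by switching to a2. Country 1 has a profitable deviation.

No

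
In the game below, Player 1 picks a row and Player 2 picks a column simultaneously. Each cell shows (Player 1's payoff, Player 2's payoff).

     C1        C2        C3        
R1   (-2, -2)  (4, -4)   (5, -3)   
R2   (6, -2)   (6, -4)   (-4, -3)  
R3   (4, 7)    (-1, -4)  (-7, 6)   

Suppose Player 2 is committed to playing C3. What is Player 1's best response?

With Player 2 fixed at C3, Player 1's payoffs are: R1 → 5, R2 → -4, R3 → -7.
The maximum is 5, achieved by R1.

R1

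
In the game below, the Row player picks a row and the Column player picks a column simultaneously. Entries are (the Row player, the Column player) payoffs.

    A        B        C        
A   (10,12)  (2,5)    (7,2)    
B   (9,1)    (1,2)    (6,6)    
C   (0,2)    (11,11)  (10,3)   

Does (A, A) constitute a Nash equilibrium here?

Yes

Holding the Column player at A: the Row player gets 10 from A, versus 9 from B, 0 from C. No profitable deviation for the Row player.
Holding the Row player at A: the Column player gets 12 from A, versus 5 from B, 2 from C. No profitable deviation for the Column player either.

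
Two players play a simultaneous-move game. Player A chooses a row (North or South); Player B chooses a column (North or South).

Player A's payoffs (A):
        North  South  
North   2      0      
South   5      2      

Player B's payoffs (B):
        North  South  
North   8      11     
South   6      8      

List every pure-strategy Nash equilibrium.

Find each player's best response to every opponent strategy; NE are the intersections.
Player A's best responses — vs North: South (payoff 5); vs South: South (payoff 2).
Player B's best responses — vs North: South (payoff 11); vs South: South (payoff 8).
The only mutual best response is (South, South); neither player gains by switching there.

(South, South)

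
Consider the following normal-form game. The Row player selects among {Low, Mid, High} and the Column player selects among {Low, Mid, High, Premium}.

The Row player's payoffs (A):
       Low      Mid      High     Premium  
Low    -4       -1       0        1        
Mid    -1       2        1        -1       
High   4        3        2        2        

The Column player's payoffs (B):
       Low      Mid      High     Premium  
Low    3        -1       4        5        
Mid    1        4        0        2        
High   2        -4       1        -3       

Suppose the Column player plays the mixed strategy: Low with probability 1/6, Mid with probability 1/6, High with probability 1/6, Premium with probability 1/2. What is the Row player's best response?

The Row player's best reply maximizes expected payoff against the mix.
Low: (1/6)·(-4) + (1/6)·(-1) + (1/6)·0 + (1/2)·1 = -1/3
Mid: (1/6)·(-1) + (1/6)·2 + (1/6)·1 + (1/2)·(-1) = -1/6
High: (1/6)·4 + (1/6)·3 + (1/6)·2 + (1/2)·2 = 5/2
Highest expected payoff is 5/2, from High.

High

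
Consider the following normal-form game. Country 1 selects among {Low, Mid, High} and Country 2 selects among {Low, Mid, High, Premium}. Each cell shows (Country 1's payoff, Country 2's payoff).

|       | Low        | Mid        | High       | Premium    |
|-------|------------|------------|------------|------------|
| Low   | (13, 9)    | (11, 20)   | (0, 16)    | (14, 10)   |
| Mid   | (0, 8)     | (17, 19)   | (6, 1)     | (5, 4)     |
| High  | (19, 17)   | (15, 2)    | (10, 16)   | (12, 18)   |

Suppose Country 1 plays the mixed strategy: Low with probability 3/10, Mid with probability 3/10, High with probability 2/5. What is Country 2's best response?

Mid

Compute Country 2's expected payoff from each pure strategy against the given mix.
Low: (3/10)·9 + (3/10)·8 + (2/5)·17 = 119/10
Mid: (3/10)·20 + (3/10)·19 + (2/5)·2 = 25/2
High: (3/10)·16 + (3/10)·1 + (2/5)·16 = 23/2
Premium: (3/10)·10 + (3/10)·4 + (2/5)·18 = 57/5
Highest expected payoff is 25/2, from Mid.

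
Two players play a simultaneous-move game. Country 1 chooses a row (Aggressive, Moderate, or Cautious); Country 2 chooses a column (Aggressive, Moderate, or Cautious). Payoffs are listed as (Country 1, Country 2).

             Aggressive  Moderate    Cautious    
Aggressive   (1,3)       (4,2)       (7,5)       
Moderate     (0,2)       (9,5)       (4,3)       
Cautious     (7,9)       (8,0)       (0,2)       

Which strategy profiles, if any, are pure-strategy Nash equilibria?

A profile is a Nash equilibrium when each player is best-responding to the other.
Country 1's best responses — vs Aggressive: Cautious (payoff 7); vs Moderate: Moderate (payoff 9); vs Cautious: Aggressive (payoff 7).
Country 2's best responses — vs Aggressive: Cautious (payoff 5); vs Moderate: Moderate (payoff 5); vs Cautious: Aggressive (payoff 9).
Mutual best responses occur at (Aggressive, Cautious), (Moderate, Moderate), and (Cautious, Aggressive); at each, neither player gains by switching.

(Aggressive, Cautious), (Moderate, Moderate), and (Cautious, Aggressive)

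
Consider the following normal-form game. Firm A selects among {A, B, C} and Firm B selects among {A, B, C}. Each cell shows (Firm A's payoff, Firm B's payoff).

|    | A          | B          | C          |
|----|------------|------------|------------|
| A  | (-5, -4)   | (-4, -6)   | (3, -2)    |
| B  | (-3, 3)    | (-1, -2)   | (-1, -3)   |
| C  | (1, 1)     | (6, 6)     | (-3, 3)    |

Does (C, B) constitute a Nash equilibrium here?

Yes

Holding Firm B at B: Firm A gets 6 from C, versus -4 from A, -1 from B. No profitable deviation for Firm A.
Holding Firm A at C: Firm B gets 6 from B, versus 1 from A, 3 from C. No profitable deviation for Firm B either.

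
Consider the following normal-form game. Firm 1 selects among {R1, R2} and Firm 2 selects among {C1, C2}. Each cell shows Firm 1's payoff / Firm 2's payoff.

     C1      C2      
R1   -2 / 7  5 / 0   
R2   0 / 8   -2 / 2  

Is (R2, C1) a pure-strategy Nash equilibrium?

Holding Firm 2 at C1: Firm 1 gets 0 from R2, versus -2 from R1. No profitable deviation for Firm 1.
Holding Firm 1 at R2: Firm 2 gets 8 from C1, versus 2 from C2. No profitable deviation for Firm 2 either.

Yes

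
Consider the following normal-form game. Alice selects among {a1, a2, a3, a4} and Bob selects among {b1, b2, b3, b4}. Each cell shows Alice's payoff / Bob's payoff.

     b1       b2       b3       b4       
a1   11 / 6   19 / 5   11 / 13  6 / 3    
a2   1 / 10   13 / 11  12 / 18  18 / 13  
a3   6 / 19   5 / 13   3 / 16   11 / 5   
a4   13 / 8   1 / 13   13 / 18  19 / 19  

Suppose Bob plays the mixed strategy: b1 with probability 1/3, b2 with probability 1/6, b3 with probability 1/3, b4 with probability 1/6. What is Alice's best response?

a4

Compute Alice's expected payoff from each pure strategy against the given mix.
a1: (1/3)·11 + (1/6)·19 + (1/3)·11 + (1/6)·6 = 23/2
a2: (1/3)·1 + (1/6)·13 + (1/3)·12 + (1/6)·18 = 19/2
a3: (1/3)·6 + (1/6)·5 + (1/3)·3 + (1/6)·11 = 17/3
a4: (1/3)·13 + (1/6)·1 + (1/3)·13 + (1/6)·19 = 12
Highest expected payoff is 12, from a4.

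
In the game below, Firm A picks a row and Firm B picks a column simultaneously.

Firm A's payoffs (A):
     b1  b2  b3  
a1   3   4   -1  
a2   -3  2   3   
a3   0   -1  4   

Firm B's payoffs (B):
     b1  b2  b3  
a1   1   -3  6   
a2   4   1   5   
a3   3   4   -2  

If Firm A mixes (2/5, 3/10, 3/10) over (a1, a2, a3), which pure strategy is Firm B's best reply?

Compute Firm B's expected payoff from each pure strategy against the given mix.
b1: (2/5)·1 + (3/10)·4 + (3/10)·3 = 5/2
b2: (2/5)·(-3) + (3/10)·1 + (3/10)·4 = 3/10
b3: (2/5)·6 + (3/10)·5 + (3/10)·(-2) = 33/10
Highest expected payoff is 33/10, from b3.

b3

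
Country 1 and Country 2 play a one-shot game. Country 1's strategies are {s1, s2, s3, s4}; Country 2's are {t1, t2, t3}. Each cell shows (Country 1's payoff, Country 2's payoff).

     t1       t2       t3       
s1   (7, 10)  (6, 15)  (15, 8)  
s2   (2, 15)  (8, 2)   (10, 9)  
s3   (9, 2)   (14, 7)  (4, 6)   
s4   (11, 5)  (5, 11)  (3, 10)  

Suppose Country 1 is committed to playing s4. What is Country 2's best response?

t2

With Country 1 fixed at s4, Country 2's payoffs are: t1 → 5, t2 → 11, t3 → 10.
The maximum is 11, achieved by t2.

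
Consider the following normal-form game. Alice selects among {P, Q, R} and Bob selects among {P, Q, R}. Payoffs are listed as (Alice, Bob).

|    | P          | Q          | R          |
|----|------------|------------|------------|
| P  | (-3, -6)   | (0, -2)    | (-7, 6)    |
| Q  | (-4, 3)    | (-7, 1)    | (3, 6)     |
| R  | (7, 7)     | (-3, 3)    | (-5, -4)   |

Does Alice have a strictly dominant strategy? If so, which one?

No strictly dominant strategy

Check whether one of Alice's strategies beats all alternatives regardless of what the opponent does.
P is not dominant: against P, R gives 7 > -3.
Q is not dominant: against P, P gives -3 > -4.
R is not dominant: against Q, P gives 0 > -3.
No single strategy is best against every opponent action.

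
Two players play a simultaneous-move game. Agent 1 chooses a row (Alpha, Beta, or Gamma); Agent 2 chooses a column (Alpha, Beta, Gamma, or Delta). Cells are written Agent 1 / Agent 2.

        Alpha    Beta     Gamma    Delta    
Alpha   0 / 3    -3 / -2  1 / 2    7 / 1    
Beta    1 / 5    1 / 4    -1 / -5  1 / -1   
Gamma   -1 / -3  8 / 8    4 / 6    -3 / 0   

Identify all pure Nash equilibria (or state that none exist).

Check mutual best responses: a cell is a NE iff neither player can gain by unilaterally deviating.
Agent 1's best responses — vs Alpha: Beta (payoff 1); vs Beta: Gamma (payoff 8); vs Gamma: Gamma (payoff 4); vs Delta: Alpha (payoff 7).
Agent 2's best responses — vs Alpha: Alpha (payoff 3); vs Beta: Alpha (payoff 5); vs Gamma: Beta (payoff 8).
Mutual best responses occur at (Beta, Alpha) and (Gamma, Beta); at each, neither player gains by switching.

(Beta, Alpha) and (Gamma, Beta)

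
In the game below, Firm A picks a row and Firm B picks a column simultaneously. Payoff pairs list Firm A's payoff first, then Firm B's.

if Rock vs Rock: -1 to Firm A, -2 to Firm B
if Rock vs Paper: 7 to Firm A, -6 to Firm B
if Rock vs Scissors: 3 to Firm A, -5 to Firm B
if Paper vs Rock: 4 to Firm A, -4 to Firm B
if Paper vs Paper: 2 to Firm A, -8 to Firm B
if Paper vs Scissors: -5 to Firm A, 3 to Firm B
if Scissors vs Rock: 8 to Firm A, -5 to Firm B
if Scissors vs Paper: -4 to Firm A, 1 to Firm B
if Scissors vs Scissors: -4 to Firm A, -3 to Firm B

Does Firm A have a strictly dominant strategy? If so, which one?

No strictly dominant strategy

Check whether one of Firm A's strategies beats all alternatives regardless of what the opponent does.
Rock is not dominant: against Rock, Paper gives 4 > -1.
Paper is not dominant: against Rock, Scissors gives 8 > 4.
Scissors is not dominant: against Paper, Rock gives 7 > -4.
No single strategy is best against every opponent action.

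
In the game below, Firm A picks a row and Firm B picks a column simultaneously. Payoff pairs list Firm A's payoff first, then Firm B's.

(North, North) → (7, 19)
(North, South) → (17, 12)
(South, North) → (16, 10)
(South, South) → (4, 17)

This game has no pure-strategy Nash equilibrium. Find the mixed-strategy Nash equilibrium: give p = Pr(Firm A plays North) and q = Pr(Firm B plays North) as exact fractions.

p = 1/2, q = 13/22

In a mixed NE each player is indifferent between their pure strategies, so the opponent's mix sets the indifference.
Firm B indifferent between North and South: p·19 + (1−p)·10 = p·12 + (1−p)·17 ⟹ 10 + 9p = 17 + (-5)p ⟹ p = 1/2.
Firm A indifferent between North and South: q·7 + (1−q)·17 = q·16 + (1−q)·4 ⟹ 17 + (-10)q = 4 + 12q ⟹ q = 13/22.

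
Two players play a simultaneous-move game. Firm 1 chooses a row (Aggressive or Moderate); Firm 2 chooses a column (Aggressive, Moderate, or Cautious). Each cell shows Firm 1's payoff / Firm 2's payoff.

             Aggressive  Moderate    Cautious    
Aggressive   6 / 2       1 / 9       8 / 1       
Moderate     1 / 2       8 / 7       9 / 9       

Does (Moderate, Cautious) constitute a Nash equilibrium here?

Yes

Holding Firm 2 at Cautious: Firm 1 gets 9 from Moderate, versus 8 from Aggressive. No profitable deviation for Firm 1.
Holding Firm 1 at Moderate: Firm 2 gets 9 from Cautious, versus 2 from Aggressive, 7 from Moderate. No profitable deviation for Firm 2 either.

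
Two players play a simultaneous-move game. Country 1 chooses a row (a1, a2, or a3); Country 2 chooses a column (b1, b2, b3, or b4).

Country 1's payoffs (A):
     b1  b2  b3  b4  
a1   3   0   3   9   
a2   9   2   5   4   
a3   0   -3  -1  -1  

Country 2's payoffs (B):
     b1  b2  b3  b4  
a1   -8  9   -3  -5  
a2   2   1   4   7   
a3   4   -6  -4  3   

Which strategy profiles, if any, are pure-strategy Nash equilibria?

Find each player's best response to every opponent strategy; NE are the intersections.
Country 1's best responses — vs b1: a2 (payoff 9); vs b2: a2 (payoff 2); vs b3: a2 (payoff 5); vs b4: a1 (payoff 9).
Country 2's best responses — vs a1: b2 (payoff 9); vs a2: b4 (payoff 7); vs a3: b1 (payoff 4).
No cell has both players best-responding. For instance, Country 1's best reply to b4 is a1, but against a1 Country 2 prefers b2 over b4.

None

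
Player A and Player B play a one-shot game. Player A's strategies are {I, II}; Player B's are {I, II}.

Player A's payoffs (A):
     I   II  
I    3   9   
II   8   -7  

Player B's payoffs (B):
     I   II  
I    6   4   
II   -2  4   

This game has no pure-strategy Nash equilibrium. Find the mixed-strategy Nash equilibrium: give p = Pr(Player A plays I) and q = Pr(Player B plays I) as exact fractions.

In a mixed NE each player is indifferent between their pure strategies, so the opponent's mix sets the indifference.
Player B indifferent between I and II: p·6 + (1−p)·(-2) = p·4 + (1−p)·4 ⟹ (-2) + 8p = 4 + 0p ⟹ p = 3/4.
Player A indifferent between I and II: q·3 + (1−q)·9 = q·8 + (1−q)·(-7) ⟹ 9 + (-6)q = (-7) + 15q ⟹ q = 16/21.

p = 3/4, q = 16/21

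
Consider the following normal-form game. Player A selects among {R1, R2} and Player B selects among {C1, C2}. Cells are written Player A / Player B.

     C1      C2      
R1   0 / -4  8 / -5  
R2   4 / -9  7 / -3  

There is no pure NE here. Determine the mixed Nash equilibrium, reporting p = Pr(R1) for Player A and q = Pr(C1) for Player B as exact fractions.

In a mixed NE each player is indifferent between their pure strategies, so the opponent's mix sets the indifference.
Player B indifferent between C1 and C2: p·(-4) + (1−p)·(-9) = p·(-5) + (1−p)·(-3) ⟹ (-9) + 5p = (-3) + (-2)p ⟹ p = 6/7.
Player A indifferent between R1 and R2: q·0 + (1−q)·8 = q·4 + (1−q)·7 ⟹ 8 + (-8)q = 7 + (-3)q ⟹ q = 1/5.

p = 6/7, q = 1/5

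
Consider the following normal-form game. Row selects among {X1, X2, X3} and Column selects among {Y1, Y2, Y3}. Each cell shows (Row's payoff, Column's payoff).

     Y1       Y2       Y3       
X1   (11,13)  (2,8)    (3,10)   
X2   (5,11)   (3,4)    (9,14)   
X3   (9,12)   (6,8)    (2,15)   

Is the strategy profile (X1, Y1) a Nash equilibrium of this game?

Yes

Holding Column at Y1: Row gets 11 from X1, versus 5 from X2, 9 from X3. No profitable deviation for Row.
Holding Row at X1: Column gets 13 from Y1, versus 8 from Y2, 10 from Y3. No profitable deviation for Column either.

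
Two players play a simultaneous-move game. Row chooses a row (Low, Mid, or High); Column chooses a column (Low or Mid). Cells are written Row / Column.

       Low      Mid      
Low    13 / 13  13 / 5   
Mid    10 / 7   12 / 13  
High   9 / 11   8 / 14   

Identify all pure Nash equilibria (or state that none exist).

(Low, Low)

A profile is a Nash equilibrium when each player is best-responding to the other.
Row's best responses — vs Low: Low (payoff 13); vs Mid: Low (payoff 13).
Column's best responses — vs Low: Low (payoff 13); vs Mid: Mid (payoff 13); vs High: Mid (payoff 14).
The only mutual best response is (Low, Low); neither player gains by switching there.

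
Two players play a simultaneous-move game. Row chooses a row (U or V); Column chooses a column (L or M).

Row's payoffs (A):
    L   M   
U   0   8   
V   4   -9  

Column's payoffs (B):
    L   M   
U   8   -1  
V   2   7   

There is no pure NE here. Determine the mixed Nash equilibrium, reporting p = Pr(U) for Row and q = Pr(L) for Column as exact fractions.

p = 5/14, q = 17/21

Each player's mixing probability is pinned down by making the *other* player indifferent.
Column indifferent between L and M: p·8 + (1−p)·2 = p·(-1) + (1−p)·7 ⟹ 2 + 6p = 7 + (-8)p ⟹ p = 5/14.
Row indifferent between U and V: q·0 + (1−q)·8 = q·4 + (1−q)·(-9) ⟹ 8 + (-8)q = (-9) + 13q ⟹ q = 17/21.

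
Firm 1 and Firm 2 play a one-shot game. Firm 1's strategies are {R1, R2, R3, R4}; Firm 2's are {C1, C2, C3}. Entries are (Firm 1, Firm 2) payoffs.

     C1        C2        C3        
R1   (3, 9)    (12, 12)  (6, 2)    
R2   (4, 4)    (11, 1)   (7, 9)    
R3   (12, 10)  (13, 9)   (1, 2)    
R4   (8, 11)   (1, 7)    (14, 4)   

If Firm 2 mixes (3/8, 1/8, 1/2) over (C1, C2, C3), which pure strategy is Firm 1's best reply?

Firm 1's best reply maximizes expected payoff against the mix.
R1: (3/8)·3 + (1/8)·12 + (1/2)·6 = 45/8
R2: (3/8)·4 + (1/8)·11 + (1/2)·7 = 51/8
R3: (3/8)·12 + (1/8)·13 + (1/2)·1 = 53/8
R4: (3/8)·8 + (1/8)·1 + (1/2)·14 = 81/8
Highest expected payoff is 81/8, from R4.

R4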